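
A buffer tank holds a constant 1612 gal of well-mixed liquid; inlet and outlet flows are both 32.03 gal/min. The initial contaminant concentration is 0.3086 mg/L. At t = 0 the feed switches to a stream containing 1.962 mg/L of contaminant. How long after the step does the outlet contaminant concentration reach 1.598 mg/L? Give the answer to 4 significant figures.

Species balance on the tank: V dC/dt = Q(C_in − C), so τ = V/Q = 50.3278 min.
C(t) = C_in + (C₀ − C_in) e^(−t/τ). Set C = 1.598 and solve for t:
e^(−t/τ) = (C − C_in)/(C₀ − C_in) = (1.598 − 1.962)/(0.3086 − 1.962) = 0.220152
t = −τ ln(…) = 50.3278 × 1.51344 = 76.1679 min.

76.17 min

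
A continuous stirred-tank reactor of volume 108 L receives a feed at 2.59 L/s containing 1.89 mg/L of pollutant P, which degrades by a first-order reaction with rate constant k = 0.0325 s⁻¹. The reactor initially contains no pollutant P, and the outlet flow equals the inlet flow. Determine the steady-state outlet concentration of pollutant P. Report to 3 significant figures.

Species balance: V dC/dt = Q C_in − Q C − k V C.
At steady state: 0 = Q C_in − (Q + kV) C_ss, so C_ss = Q C_in/(Q + kV).
C_ss = 2.59·1.89/(2.59 + 0.0325·108) = 4.8951/6.1000 = 0.80248 mg/L.

0.802 mg/L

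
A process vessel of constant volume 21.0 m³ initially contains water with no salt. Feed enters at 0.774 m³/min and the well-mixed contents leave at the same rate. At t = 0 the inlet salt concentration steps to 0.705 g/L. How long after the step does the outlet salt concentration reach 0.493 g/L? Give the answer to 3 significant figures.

Species balance: V dC/dt = Q(C_in − C) ⇒ τ = V/Q = 27.132 min.
C(t) = C_in + (C₀ − C_in) e^(−t/τ). Set C = 0.493 and solve for t:
e^(−t/τ) = (C − C_in)/(C₀ − C_in) = (0.493 − 0.705)/(0 − 0.705) = 0.30071
t = −τ ln(…) = 27.132 × 1.2016 = 32.602 min.

32.6 min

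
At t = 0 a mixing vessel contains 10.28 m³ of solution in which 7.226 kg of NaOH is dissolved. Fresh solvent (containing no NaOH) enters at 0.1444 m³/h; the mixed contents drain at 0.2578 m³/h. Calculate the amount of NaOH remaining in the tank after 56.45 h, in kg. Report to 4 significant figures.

0.7880 kg

Total volume: dV/dt = Q_in − Q_out = -0.113400 m³/h, so V(t) = 10.28 − 0.113400 t and V(56.45) = 3.87857 m³.
Species balance (pure solvent in): dm/dt = −Q_out · m/V(t).
dm/m = −Q_out dt/(V₀ − 0.113400 t); integrating gives ln(m/m₀) = −(Q_out/(Q_in−Q_out)) ln(V/V₀).
m = m₀ (V₀/V)^(Q_out/(Q_in−Q_out)) = 7.226 × (10.28/3.87857)^(-2.27337) = 0.788011 kg.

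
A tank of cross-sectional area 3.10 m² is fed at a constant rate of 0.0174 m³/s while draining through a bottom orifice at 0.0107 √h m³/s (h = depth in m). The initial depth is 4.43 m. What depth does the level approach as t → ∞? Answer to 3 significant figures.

2.64 m

A dh/dt = Q_in − 0.0107 √h. Steady state requires inflow = outflow:
Q_in = 0.0107 √h_ss ⇒ √h_ss = 0.0174/0.0107 = 1.6262.
h_ss = 1.6262² = 2.6444 m. (Since h₀ = 4.43 m > h_ss, the level will fall toward this value.)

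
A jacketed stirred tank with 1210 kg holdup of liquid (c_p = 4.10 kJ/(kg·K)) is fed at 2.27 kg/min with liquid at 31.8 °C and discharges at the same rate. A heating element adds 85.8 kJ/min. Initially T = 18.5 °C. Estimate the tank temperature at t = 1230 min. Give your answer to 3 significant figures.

38.8 °C

M c_p dT/dt = ṁ c_p (T_in − T) + Q̇.
τ = M/ṁ = 533.04 min; T_ss = T_in + Q̇/(ṁ c_p) = 31.8 + 85.8/(2.27·4.10) = 41.019 °C.
Integrating: T(t) = T_ss + (T₀ − T_ss) e^(−t/τ).
T(1230) = 41.019 + (-22.519)·e^(−1230/533.04) = 41.019 + (-22.519)·0.099508 = 38.778 °C.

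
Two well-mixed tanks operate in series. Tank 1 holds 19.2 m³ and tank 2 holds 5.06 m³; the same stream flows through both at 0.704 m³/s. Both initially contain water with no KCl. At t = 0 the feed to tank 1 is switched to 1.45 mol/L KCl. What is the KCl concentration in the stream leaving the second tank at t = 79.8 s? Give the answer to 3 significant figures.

Time constants: τᵢ = Vᵢ/Q for each well-mixed tank.
τ₁ = 19.2/0.704 = 27.273 s; τ₂ = 5.06/0.704 = 7.1875 s.
Tank 1: C₁ = C_in(1 − e^(−t/τ₁)). Tank 2 (τ₁ ≠ τ₂): C₂ = C_in[1 − (τ₁ e^(−t/τ₁) − τ₂ e^(−t/τ₂))/(τ₁ − τ₂)].
At t = 79.8: e^(−t/τ₁) = 0.053611, e^(−t/τ₂) = 1.5073e-05.
C₂ = 1.45·[1 − (27.273·0.053611 − 7.1875·1.5073e-05)/(20.085)] = 1.45·0.92721 = 1.3445 mol/L.

1.34 mol/L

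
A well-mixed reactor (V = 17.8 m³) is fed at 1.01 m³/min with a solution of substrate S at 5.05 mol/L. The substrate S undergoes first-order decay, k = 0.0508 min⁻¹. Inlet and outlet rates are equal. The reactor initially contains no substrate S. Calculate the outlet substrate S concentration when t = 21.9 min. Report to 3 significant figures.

V dC/dt = Q(C_in − C) − k V C.
dC/dt = (Q/V) C_in − (Q/V + k) C; effective rate a = Q/V + k = 0.056742 + 0.0508 = 0.10754 min⁻¹.
C_ss = Q C_in/(Q + kV) = 2.6645 mol/L; C(t) = C_ss + (C₀ − C_ss) e^(−a t).
C(21.9) = 2.6645 + (-2.6645)·e^(−0.10754·21.9) = 2.6645 + (-2.6645)·0.094878 = 2.4117 mol/L.

2.41 mol/L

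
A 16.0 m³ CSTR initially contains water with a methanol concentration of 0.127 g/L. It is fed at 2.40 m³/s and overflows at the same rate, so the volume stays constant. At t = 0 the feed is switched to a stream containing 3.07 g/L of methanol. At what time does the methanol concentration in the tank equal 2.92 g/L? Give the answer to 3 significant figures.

Transient balance on the dissolved component: V dC/dt = Q(C_in − C), so τ = V/Q = 6.6667 s.
C(t) = C_in + (C₀ − C_in) e^(−t/τ). Set C = 2.92 and solve for t:
e^(−t/τ) = (C − C_in)/(C₀ − C_in) = (2.92 − 3.07)/(0.127 − 3.07) = 0.050968
t = −τ ln(…) = 6.6667 × 2.9765 = 19.844 s.

19.8 s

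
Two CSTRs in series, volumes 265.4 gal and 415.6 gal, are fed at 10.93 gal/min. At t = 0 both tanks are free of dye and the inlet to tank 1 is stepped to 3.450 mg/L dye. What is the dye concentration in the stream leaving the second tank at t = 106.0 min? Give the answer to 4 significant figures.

2.940 mg/L

Time constants: τᵢ = Vᵢ/Q for each well-mixed tank.
τ₁ = 265.4/10.93 = 24.2818 min; τ₂ = 415.6/10.93 = 38.0238 min.
Tank 1: C₁ = C_in(1 − e^(−t/τ₁)). Tank 2 (τ₁ ≠ τ₂): C₂ = C_in[1 − (τ₁ e^(−t/τ₁) − τ₂ e^(−t/τ₂))/(τ₁ − τ₂)].
At t = 106.0: e^(−t/τ₁) = 0.0127094, e^(−t/τ₂) = 0.0615609.
C₂ = 3.450·[1 − (24.2818·0.0127094 − 38.0238·0.0615609)/(-13.7420)] = 3.450·0.852120 = 2.93981 mg/L.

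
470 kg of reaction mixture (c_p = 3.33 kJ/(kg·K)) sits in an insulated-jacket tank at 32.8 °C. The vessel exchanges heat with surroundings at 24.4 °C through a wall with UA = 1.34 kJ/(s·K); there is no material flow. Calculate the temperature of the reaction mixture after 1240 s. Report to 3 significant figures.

Energy balance: M c_p dT/dt = −UA(T − T_amb).
dT/dt = (T_ss − T)/τ with T_ss = T_amb = 24.400 °C, τ = M c_p/UA = 470·3.33/1.34 = 1168.0 s.
Integrating: T(t) = T_ss + (T₀ − T_ss) e^(−t/τ).
T(1240) = 24.400 + (8.4000)·0.34588 = 27.305 °C.

27.3 °C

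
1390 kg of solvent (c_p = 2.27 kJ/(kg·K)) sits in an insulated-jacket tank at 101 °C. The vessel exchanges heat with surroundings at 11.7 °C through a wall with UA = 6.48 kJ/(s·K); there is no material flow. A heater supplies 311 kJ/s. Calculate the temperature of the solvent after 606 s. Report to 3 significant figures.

71.6 °C

Lumped-capacitance energy balance: M c_p dT/dt = UA(T_amb − T) + Q̇.
dT/dt = (T_ss − T)/τ with T_ss = T_amb + Q̇/UA = 11.7 + 311/6.48 = 59.694 °C, τ = M c_p/UA = 1390·2.27/6.48 = 486.93 s.
Integrating: T(t) = T_ss + (T₀ − T_ss) e^(−t/τ).
T(606) = 59.694 + (41.306)·0.28807 = 71.593 °C.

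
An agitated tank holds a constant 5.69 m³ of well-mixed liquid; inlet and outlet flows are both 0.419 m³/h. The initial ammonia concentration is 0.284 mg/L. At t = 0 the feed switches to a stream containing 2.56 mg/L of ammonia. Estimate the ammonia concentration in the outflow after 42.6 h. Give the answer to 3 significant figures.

Mass balance on the solute (V constant): V dC/dt = Q(C_in − C).
Time constant τ = V/Q = 5.69/0.419 = 13.580 h.
Solution: C(t) = C_in + (C₀ − C_in) e^(−t/τ).
C(42.6) = 2.56 + (0.284 − 2.56)·e^(−42.6/13.580) = 2.56 + (-2.2760)·0.043414 = 2.4612 mg/L.

2.46 mg/L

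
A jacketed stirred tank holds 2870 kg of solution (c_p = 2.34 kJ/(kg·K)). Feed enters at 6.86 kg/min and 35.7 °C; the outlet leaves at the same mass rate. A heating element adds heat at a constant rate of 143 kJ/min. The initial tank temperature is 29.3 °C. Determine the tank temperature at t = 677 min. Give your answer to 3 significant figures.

Heat balance on the well-mixed liquid: M c_p dT/dt = ṁ c_p (T_in − T) + 143.
Rearrange: dT/dt = (T_ss − T)/τ with τ = M/ṁ = 418.37 min and T_ss = T_in + Q̇/(ṁ c_p) = 44.608 °C.
Solution: T(t) = T_ss + (T₀ − T_ss) e^(−t/τ).
T(677) = 44.608 + (-15.308)·e^(−677/418.37) = 44.608 + (-15.308)·0.19826 = 41.573 °C.

41.6 °C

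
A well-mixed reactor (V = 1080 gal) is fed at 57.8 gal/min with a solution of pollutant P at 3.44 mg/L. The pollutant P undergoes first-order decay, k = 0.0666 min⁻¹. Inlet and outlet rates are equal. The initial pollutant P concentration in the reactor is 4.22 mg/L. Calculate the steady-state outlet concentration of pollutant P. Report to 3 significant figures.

Species balance: V dC/dt = Q C_in − Q C − k V C.
At steady state: 0 = Q C_in − (Q + kV) C_ss, so C_ss = Q C_in/(Q + kV).
C_ss = 57.8·3.44/(57.8 + 0.0666·1080) = 198.83/129.73 = 1.5327 mg/L.

1.53 mg/L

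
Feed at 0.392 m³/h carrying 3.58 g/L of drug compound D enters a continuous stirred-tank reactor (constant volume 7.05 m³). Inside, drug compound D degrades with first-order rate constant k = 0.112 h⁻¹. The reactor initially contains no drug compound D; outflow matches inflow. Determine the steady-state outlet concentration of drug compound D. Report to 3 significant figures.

V dC/dt = Q(C_in − C) − k V C.
At steady state: 0 = Q C_in − (Q + kV) C_ss, so C_ss = Q C_in/(Q + kV).
C_ss = 0.392·3.58/(0.392 + 0.112·7.05) = 1.4034/1.1816 = 1.1877 g/L.

1.19 g/L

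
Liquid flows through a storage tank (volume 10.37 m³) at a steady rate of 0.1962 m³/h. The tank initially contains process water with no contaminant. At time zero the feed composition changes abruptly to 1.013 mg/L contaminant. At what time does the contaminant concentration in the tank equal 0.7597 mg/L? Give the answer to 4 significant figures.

Unsteady species balance (constant V, well mixed): V dC/dt = Q(C_in − C), so τ = V/Q = 52.8542 h.
C(t) = C_in + (C₀ − C_in) e^(−t/τ). Set C = 0.7597 and solve for t:
e^(−t/τ) = (C − C_in)/(C₀ − C_in) = (0.7597 − 1.013)/(0 − 1.013) = 0.250049
t = −τ ln(…) = 52.8542 × 1.38610 = 73.2611 h.

73.26 h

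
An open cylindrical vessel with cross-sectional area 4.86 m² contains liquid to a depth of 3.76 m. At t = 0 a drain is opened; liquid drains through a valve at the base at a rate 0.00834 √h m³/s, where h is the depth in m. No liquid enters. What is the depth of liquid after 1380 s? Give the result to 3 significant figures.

A dh/dt = −Q_out = −0.00834 √h.
∫ h^(−1/2) dh = −(0.00834/A) ∫ dt, giving 2√h = 2√h₀ − (0.00834/A) t.
√h = √3.76 − 0.00834·1380/(2·4.86) = 1.9391 − 1.1841 = 0.75500.
h = 0.75500² = 0.57002 m.

0.570 m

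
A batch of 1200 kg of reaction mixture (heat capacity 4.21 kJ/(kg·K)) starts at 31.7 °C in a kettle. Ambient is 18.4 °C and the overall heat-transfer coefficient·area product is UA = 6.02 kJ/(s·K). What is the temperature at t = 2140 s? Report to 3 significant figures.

19.4 °C

M c_p dT/dt = −UA(T − T_amb).
dT/dt = (T_ss − T)/τ with T_ss = T_amb = 18.400 °C, τ = M c_p/UA = 1200·4.21/6.02 = 839.20 s.
T approaches T_ss exponentially: T(t) = T_ss + (T₀ − T_ss) e^(−t/τ).
T(2140) = 18.400 + (13.300)·0.078079 = 19.438 °C.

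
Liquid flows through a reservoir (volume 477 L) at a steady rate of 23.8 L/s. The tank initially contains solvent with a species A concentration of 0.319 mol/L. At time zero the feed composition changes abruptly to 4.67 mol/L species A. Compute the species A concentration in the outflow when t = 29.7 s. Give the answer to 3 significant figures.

Species balance on the tank: V dC/dt = Q(C_in − C).
So dC/dt = (C_in − C)/τ with τ = V/Q = 477/23.8 = 20.042 s.
Integrating: C(t) = C_in + (C₀ − C_in) e^(−t/τ).
C(29.7) = 4.67 + (0.319 − 4.67)·e^(−29.7/20.042) = 4.67 + (-4.3510)·0.22721 = 3.6814 mol/L.

3.68 mol/L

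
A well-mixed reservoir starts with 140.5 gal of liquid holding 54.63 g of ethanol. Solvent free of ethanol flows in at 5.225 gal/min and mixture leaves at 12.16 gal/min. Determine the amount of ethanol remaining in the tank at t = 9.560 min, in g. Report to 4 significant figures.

17.83 g

Total volume: dV/dt = Q_in − Q_out = -6.93500 gal/min, so V(t) = 140.5 − 6.93500 t and V(9.560) = 74.2014 gal.
Species balance (pure solvent in): dm/dt = −Q_out · m/V(t).
dm/m = −Q_out dt/(V₀ − 6.93500 t); integrating gives ln(m/m₀) = −(Q_out/(Q_in−Q_out)) ln(V/V₀).
m = m₀ (V₀/V)^(Q_out/(Q_in−Q_out)) = 54.63 × (140.5/74.2014)^(-1.75342) = 17.8348 g.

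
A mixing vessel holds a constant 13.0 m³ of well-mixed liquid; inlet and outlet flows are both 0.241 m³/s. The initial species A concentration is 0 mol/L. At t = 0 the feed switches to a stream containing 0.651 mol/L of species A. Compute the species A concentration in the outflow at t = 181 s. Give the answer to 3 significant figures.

0.628 mol/L

Accumulation = in − out for the solute gives V dC/dt = Q(C_in − C).
So dC/dt = (C_in − C)/τ with τ = V/Q = 13.0/0.241 = 53.942 s.
This is linear first-order; C(t) = C_in + (C₀ − C_in) e^(−t/τ).
C(181) = 0.651 + (0 − 0.651)·e^(−181/53.942) = 0.651 + (-0.65100)·0.034893 = 0.62828 mol/L.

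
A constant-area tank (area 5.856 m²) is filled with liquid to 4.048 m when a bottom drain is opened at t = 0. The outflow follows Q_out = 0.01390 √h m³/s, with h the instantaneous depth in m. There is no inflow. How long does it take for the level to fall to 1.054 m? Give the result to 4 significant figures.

830.2 s

Unsteady balance on liquid volume: A dh/dt = −0.01390 √h.
This is separable: 2 d(√h)/dt = −0.01390/A, so √h = √h₀ − (0.01390/(2A)) t.
t = 2A(√h₀ − √h)/0.01390 = 2·5.856·(√4.048 − √1.054)/0.01390
  = 11.7120 × (2.01196 − 1.02665) / 0.01390 = 830.220 s.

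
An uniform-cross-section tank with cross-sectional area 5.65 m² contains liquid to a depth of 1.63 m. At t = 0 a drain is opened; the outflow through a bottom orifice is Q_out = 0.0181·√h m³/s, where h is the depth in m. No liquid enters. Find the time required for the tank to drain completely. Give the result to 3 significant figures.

Accumulation of liquid (constant cross-section A): A dh/dt = −0.0181 √h.
Separate and integrate: 2(√h − √h₀) = −(0.0181/A) t.
Set h = 0: 2√h₀ = (0.0181/A) t_empty ⇒ t_empty = 2A√h₀/0.0181.
t_empty = 2·5.65·√1.63/0.0181 = 11.300·1.2767/0.0181 = 797.06 s.

797 s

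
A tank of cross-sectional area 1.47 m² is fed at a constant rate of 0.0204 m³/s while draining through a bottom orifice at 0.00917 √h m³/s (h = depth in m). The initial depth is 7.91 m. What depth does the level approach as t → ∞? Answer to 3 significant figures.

4.95 m

Level balance: A dh/dt = 0.0204 − 0.00917 √h. Setting dh/dt = 0:
Q_in = 0.00917 √h_ss ⇒ √h_ss = 0.0204/0.00917 = 2.2246.
h_ss = 2.2246² = 4.9490 m. (Since h₀ = 7.91 m > h_ss, the level will fall toward this value.)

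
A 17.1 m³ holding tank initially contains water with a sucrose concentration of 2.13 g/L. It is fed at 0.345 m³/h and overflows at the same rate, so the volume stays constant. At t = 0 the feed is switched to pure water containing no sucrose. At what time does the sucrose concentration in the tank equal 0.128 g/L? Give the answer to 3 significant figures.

Species balance: V dC/dt = Q(C_in − C) ⇒ τ = V/Q = 49.565 h.
C(t) = C_in + (C₀ − C_in) e^(−t/τ). Set C = 0.128 and solve for t:
e^(−t/τ) = (C − C_in)/(C₀ − C_in) = (0.128 − 0)/(2.13 − 0) = 0.060094
t = −τ ln(…) = 49.565 × 2.8118 = 139.37 h.

139 h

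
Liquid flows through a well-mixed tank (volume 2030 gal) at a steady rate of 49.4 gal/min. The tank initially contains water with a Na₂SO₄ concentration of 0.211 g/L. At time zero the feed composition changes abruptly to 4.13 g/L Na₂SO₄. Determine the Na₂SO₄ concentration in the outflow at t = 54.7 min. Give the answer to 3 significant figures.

3.09 g/L

Accumulation = in − out for the solute gives V dC/dt = Q(C_in − C).
So dC/dt = (C_in − C)/τ with τ = V/Q = 2030/49.4 = 41.093 min.
Solution: C(t) = C_in + (C₀ − C_in) e^(−t/τ).
C(54.7) = 4.13 + (0.211 − 4.13)·e^(−54.7/41.093) = 4.13 + (-3.9190)·0.26418 = 3.0947 g/L.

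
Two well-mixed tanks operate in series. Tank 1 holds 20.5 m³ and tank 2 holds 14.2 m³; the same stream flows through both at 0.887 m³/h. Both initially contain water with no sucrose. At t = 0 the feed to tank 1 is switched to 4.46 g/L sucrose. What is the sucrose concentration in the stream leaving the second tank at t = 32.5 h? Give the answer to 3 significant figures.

Time constants: τᵢ = Vᵢ/Q for each well-mixed tank.
τ₁ = 20.5/0.887 = 23.112 h; τ₂ = 14.2/0.887 = 16.009 h.
Tank 1: C₁ = C_in(1 − e^(−t/τ₁)). Tank 2 (τ₁ ≠ τ₂): C₂ = C_in[1 − (τ₁ e^(−t/τ₁) − τ₂ e^(−t/τ₂))/(τ₁ − τ₂)].
At t = 32.5: e^(−t/τ₁) = 0.24507, e^(−t/τ₂) = 0.13132.
C₂ = 4.46·[1 − (23.112·0.24507 − 16.009·0.13132)/(7.1026)] = 4.46·0.49855 = 2.2235 g/L.

2.22 g/L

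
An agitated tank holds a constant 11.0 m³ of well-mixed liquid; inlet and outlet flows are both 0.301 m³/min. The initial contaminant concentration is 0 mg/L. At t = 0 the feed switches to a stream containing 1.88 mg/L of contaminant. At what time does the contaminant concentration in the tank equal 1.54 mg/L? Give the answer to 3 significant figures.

Species balance: V dC/dt = Q(C_in − C) ⇒ τ = V/Q = 36.545 min.
C(t) = C_in + (C₀ − C_in) e^(−t/τ). Set C = 1.54 and solve for t:
e^(−t/τ) = (C − C_in)/(C₀ − C_in) = (1.54 − 1.88)/(0 − 1.88) = 0.18085
t = −τ ln(…) = 36.545 × 1.7101 = 62.495 min.

62.5 min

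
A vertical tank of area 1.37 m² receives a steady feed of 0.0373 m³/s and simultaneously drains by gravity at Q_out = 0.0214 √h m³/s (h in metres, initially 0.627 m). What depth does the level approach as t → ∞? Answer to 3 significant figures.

3.04 m

A dh/dt = Q_in − 0.0214 √h. Steady state requires inflow = outflow:
Q_in = 0.0214 √h_ss ⇒ √h_ss = 0.0373/0.0214 = 1.7430.
h_ss = 1.7430² = 3.0380 m. (Since h₀ = 0.627 m < h_ss, the level will rise toward this value.)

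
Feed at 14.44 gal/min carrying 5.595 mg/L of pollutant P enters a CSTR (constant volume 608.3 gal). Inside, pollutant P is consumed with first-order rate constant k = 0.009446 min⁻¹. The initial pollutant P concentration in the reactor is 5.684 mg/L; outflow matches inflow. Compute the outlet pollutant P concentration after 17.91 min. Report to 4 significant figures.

4.931 mg/L

V dC/dt = Q(C_in − C) − k V C.
This is linear with rate a = Q/V + k = 0.0331843 min⁻¹.
C_ss = Q C_in/(Q + kV) = 4.00237 mg/L; C(t) = C_ss + (C₀ − C_ss) e^(−a t).
C(17.91) = 4.00237 + (1.68163)·e^(−0.0331843·17.91) = 4.00237 + (1.68163)·0.551932 = 4.93051 mg/L.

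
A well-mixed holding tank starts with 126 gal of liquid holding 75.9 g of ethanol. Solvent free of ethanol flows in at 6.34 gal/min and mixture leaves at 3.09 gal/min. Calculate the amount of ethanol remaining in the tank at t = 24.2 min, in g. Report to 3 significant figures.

Let m(t) be the amount of ethanol. Volume: V(t) = V₀ + (Q_in − Q_out) t = 126 + 3.2500 t; V(24.2) = 204.65 gal.
Species balance (pure solvent in): dm/dt = −Q_out · m/V(t).
dm/m = −Q_out dt/(V₀ + 3.2500 t); integrating gives ln(m/m₀) = −(Q_out/(Q_in−Q_out)) ln(V/V₀).
m = m₀ (V₀/V)^(Q_out/(Q_in−Q_out)) = 75.9 × (126/204.65)^(0.95077) = 47.860 g.

47.9 g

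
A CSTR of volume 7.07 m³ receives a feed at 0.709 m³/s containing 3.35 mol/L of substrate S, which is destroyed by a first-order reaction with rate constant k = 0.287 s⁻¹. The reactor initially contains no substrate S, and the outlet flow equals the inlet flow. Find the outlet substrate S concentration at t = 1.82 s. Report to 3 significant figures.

Accumulation = in − out − consumed: V dC/dt = Q C_in − Q C − k V C.
This is linear with rate a = Q/V + k = 0.38728 s⁻¹.
C_ss = Q C_in/(Q + kV) = 0.86745 mol/L; C(t) = C_ss + (C₀ − C_ss) e^(−a t).
C(1.82) = 0.86745 + (-0.86745)·e^(−0.38728·1.82) = 0.86745 + (-0.86745)·0.49418 = 0.43877 mol/L.

0.439 mol/L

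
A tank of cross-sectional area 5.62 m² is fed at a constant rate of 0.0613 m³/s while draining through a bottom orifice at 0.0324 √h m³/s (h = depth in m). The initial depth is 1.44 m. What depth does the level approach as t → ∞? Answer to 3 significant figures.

Level balance: A dh/dt = 0.0613 − 0.0324 √h. Setting dh/dt = 0:
Q_in = 0.0324 √h_ss ⇒ √h_ss = 0.0613/0.0324 = 1.8920.
h_ss = 1.8920² = 3.5796 m. (Since h₀ = 1.44 m < h_ss, the level will rise toward this value.)

3.58 m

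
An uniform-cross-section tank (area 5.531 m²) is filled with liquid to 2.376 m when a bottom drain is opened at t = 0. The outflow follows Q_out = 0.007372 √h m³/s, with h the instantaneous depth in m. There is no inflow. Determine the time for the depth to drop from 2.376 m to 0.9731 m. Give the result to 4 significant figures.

Mass balance (ρ constant): A dh/dt = −0.007372 √h.
Separate and integrate: 2(√h − √h₀) = −(0.007372/A) t.
t = 2A(√h₀ − √h)/0.007372 = 2·5.531·(√2.376 − √0.9731)/0.007372
  = 11.0620 × (1.54143 − 0.986458) / 0.007372 = 832.756 s.

832.8 s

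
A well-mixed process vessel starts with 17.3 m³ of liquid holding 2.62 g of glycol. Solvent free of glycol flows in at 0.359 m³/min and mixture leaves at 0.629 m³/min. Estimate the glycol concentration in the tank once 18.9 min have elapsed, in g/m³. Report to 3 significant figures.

Total volume: dV/dt = Q_in − Q_out = -0.27000 m³/min, so V(t) = 17.3 − 0.27000 t and V(18.9) = 12.197 m³.
Species balance (pure solvent in): dm/dt = −Q_out · m/V(t).
Separate: dm/m = −Q_out dt/V(t) ⇒ ln(m/m₀) = −(Q_out/(Q_in−Q_out)) ln(V/V₀).
m = m₀ (V₀/V)^(Q_out/(Q_in−Q_out)) = 2.62 × (17.3/12.197)^(-2.3296) = 1.1606 g.
C = m/V = 1.1606/12.197 = 0.095154 g/m³.

0.0952 g/m³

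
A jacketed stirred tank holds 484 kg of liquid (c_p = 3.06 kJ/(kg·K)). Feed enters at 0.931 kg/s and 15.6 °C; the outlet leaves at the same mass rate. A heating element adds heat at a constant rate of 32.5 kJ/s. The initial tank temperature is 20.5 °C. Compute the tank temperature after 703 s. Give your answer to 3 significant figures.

25.3 °C

Unsteady energy balance on the tank contents: M c_p dT/dt = ṁ c_p (T_in − T) + 32.5.
Rearrange: dT/dt = (T_ss − T)/τ with τ = M/ṁ = 519.87 s and T_ss = T_in + Q̇/(ṁ c_p) = 27.008 °C.
Integrating: T(t) = T_ss + (T₀ − T_ss) e^(−t/τ).
T(703) = 27.008 + (-6.5081)·e^(−703/519.87) = 27.008 + (-6.5081)·0.25866 = 25.325 °C.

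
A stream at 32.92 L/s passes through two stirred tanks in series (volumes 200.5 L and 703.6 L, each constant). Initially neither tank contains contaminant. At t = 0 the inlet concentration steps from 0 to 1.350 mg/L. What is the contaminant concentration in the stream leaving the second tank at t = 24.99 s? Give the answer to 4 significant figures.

0.7725 mg/L

Species balance on tank i: dCᵢ/dt = (Cᵢ₋₁ − Cᵢ)/τᵢ with τᵢ = Vᵢ/Q.
τ₁ = 200.5/32.92 = 6.09052 s; τ₂ = 703.6/32.92 = 21.3730 s.
Solving the cascade with C₁(0)=C₂(0)=0 gives C₂(t) = C_in[1 − (τ₁ e^(−t/τ₁) − τ₂ e^(−t/τ₂))/(τ₁ − τ₂)].
At t = 24.99: e^(−t/τ₁) = 0.0165214, e^(−t/τ₂) = 0.310606.
C₂ = 1.350·[1 − (6.09052·0.0165214 − 21.3730·0.310606)/(-15.2825)] = 1.350·0.572193 = 0.772461 mg/L.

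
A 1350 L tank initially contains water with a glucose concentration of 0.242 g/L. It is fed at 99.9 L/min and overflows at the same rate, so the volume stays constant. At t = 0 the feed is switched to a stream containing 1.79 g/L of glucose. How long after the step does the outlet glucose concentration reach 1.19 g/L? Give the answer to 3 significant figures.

Unsteady species balance (constant V, well mixed): V dC/dt = Q(C_in − C), so τ = V/Q = 13.514 min.
C(t) = C_in + (C₀ − C_in) e^(−t/τ). Set C = 1.19 and solve for t:
e^(−t/τ) = (C − C_in)/(C₀ − C_in) = (1.19 − 1.79)/(0.242 − 1.79) = 0.38760
t = −τ ln(…) = 13.514 × 0.94779 = 12.808 min.

12.8 min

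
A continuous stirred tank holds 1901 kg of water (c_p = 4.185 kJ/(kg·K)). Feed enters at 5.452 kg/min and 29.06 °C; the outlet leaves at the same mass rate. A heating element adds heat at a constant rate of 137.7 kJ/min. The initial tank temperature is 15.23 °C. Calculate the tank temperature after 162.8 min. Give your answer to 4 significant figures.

22.64 °C

M c_p dT/dt = ṁ c_p (T_in − T) + Q̇.
Rearrange: dT/dt = (T_ss − T)/τ with τ = M/ṁ = 348.679 min and T_ss = T_in + Q̇/(ṁ c_p) = 35.0951 °C.
Solution: T(t) = T_ss + (T₀ − T_ss) e^(−t/τ).
T(162.8) = 35.0951 + (-19.8651)·e^(−162.8/348.679) = 35.0951 + (-19.8651)·0.626940 = 22.6409 °C.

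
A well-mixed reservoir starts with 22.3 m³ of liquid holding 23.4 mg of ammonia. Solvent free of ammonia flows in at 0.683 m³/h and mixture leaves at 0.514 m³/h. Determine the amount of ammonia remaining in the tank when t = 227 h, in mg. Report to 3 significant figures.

1.12 mg

Let m(t) be the amount of ammonia. Volume: V(t) = V₀ + (Q_in − Q_out) t = 22.3 + 0.16900 t; V(227) = 60.663 m³.
No ammonia enters, so dm/dt = −Q_out · (m/V).
dm/m = −Q_out dt/(V₀ + 0.16900 t); integrating gives ln(m/m₀) = −(Q_out/(Q_in−Q_out)) ln(V/V₀).
m = m₀ (V₀/V)^(Q_out/(Q_in−Q_out)) = 23.4 × (22.3/60.663)^(3.0414) = 1.1152 mg.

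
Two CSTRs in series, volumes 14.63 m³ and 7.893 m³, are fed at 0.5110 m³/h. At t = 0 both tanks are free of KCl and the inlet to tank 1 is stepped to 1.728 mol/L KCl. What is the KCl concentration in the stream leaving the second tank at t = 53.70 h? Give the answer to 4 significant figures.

1.215 mol/L

Each tank obeys Vᵢ dCᵢ/dt = Q(Cᵢ₋₁ − Cᵢ), so τᵢ = Vᵢ/Q.
τ₁ = 14.63/0.5110 = 28.6301 h; τ₂ = 7.893/0.5110 = 15.4462 h.
Tank 1: C₁ = C_in(1 − e^(−t/τ₁)). Tank 2 (τ₁ ≠ τ₂): C₂ = C_in[1 − (τ₁ e^(−t/τ₁) − τ₂ e^(−t/τ₂))/(τ₁ − τ₂)].
At t = 53.70: e^(−t/τ₁) = 0.153256, e^(−t/τ₂) = 0.0309127.
C₂ = 1.728·[1 − (28.6301·0.153256 − 15.4462·0.0309127)/(13.1840)] = 1.728·0.703408 = 1.21549 mol/L.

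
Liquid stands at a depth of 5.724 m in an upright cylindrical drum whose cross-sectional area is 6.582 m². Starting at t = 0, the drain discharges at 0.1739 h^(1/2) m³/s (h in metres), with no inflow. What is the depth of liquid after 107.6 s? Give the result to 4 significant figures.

Accumulation of liquid (constant cross-section A): A dh/dt = −0.1739 √h.
Separate and integrate: 2(√h − √h₀) = −(0.1739/A) t.
√h = √5.724 − 0.1739·107.6/(2·6.582) = 2.39249 − 1.42143 = 0.971063.
h = 0.971063² = 0.942964 m.

0.9430 m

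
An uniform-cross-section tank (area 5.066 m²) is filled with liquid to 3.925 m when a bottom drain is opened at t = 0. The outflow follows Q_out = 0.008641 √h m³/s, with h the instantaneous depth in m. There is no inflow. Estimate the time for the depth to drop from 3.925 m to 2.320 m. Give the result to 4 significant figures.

Accumulation of liquid (constant cross-section A): A dh/dt = −0.008641 √h.
This is separable: 2 d(√h)/dt = −0.008641/A, so √h = √h₀ − (0.008641/(2A)) t.
t = 2A(√h₀ − √h)/0.008641 = 2·5.066·(√3.925 − √2.320)/0.008641
  = 10.1320 × (1.98116 − 1.52315) / 0.008641 = 537.035 s.

537.0 s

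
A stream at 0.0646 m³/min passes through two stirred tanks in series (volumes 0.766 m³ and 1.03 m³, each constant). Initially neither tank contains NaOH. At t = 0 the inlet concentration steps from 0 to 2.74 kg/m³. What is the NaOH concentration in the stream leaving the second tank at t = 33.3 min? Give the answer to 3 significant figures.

Each tank obeys Vᵢ dCᵢ/dt = Q(Cᵢ₋₁ − Cᵢ), so τᵢ = Vᵢ/Q.
τ₁ = 0.766/0.0646 = 11.858 min; τ₂ = 1.03/0.0646 = 15.944 min.
Solving the cascade with C₁(0)=C₂(0)=0 gives C₂(t) = C_in[1 − (τ₁ e^(−t/τ₁) − τ₂ e^(−t/τ₂))/(τ₁ − τ₂)].
At t = 33.3: e^(−t/τ₁) = 0.060306, e^(−t/τ₂) = 0.12387.
C₂ = 2.74·[1 − (11.858·0.060306 − 15.944·0.12387)/(-4.0867)] = 2.74·0.69170 = 1.8953 kg/m³.

1.90 kg/m³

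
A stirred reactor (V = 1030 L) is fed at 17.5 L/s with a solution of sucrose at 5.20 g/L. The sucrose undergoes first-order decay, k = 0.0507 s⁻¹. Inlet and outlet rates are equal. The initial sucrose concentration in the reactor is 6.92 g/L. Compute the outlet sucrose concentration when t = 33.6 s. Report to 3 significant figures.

1.88 g/L

Accumulation = in − out − consumed: V dC/dt = Q C_in − Q C − k V C.
This is linear with rate a = Q/V + k = 0.067690 s⁻¹.
C_ss = Q C_in/(Q + kV) = 1.3052 g/L; C(t) = C_ss + (C₀ − C_ss) e^(−a t).
C(33.6) = 1.3052 + (5.6148)·e^(−0.067690·33.6) = 1.3052 + (5.6148)·0.10286 = 1.8827 g/L.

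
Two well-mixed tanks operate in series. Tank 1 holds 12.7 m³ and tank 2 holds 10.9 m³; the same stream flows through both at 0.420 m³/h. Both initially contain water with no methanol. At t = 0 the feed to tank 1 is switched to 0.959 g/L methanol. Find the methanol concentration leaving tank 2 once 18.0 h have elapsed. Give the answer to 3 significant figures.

0.130 g/L

Each tank obeys Vᵢ dCᵢ/dt = Q(Cᵢ₋₁ − Cᵢ), so τᵢ = Vᵢ/Q.
τ₁ = 12.7/0.420 = 30.238 h; τ₂ = 10.9/0.420 = 25.952 h.
Solving the cascade with C₁(0)=C₂(0)=0 gives C₂(t) = C_in[1 − (τ₁ e^(−t/τ₁) − τ₂ e^(−t/τ₂))/(τ₁ − τ₂)].
At t = 18.0: e^(−t/τ₁) = 0.55141, e^(−t/τ₂) = 0.49978.
C₂ = 0.959·[1 − (30.238·0.55141 − 25.952·0.49978)/(4.2857)] = 0.959·0.13597 = 0.13039 g/L.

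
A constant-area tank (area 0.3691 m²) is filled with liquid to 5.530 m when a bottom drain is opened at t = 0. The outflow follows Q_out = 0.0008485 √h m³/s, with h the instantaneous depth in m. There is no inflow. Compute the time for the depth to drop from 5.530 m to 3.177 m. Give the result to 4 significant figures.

495.2 s

With no inflow, A dh/dt = −0.0008485 √h.
Separate and integrate: 2(√h − √h₀) = −(0.0008485/A) t.
t = 2A(√h₀ − √h)/0.0008485 = 2·0.3691·(√5.530 − √3.177)/0.0008485
  = 0.738200 × (2.35160 − 1.78241) / 0.0008485 = 495.191 s.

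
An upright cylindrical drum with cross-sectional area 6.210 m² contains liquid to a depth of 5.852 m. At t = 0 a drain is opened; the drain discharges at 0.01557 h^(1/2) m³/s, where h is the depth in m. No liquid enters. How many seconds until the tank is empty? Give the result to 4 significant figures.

With no inflow, A dh/dt = −0.01557 √h.
This is separable: 2 d(√h)/dt = −0.01557/A, so √h = √h₀ − (0.01557/(2A)) t.
Set h = 0: 2√h₀ = (0.01557/A) t_empty ⇒ t_empty = 2A√h₀/0.01557.
t_empty = 2·6.210·√5.852/0.01557 = 12.4200·2.41909/0.01557 = 1929.68 s.

1930 s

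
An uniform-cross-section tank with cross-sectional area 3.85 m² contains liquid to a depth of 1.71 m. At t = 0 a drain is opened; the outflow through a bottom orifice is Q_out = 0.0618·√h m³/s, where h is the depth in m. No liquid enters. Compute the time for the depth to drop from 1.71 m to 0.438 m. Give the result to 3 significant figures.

With no inflow, A dh/dt = −0.0618 √h.
This is separable: 2 d(√h)/dt = −0.0618/A, so √h = √h₀ − (0.0618/(2A)) t.
t = 2A(√h₀ − √h)/0.0618 = 2·3.85·(√1.71 − √0.438)/0.0618
  = 7.7000 × (1.3077 − 0.66182) / 0.0618 = 80.470 s.

80.5 s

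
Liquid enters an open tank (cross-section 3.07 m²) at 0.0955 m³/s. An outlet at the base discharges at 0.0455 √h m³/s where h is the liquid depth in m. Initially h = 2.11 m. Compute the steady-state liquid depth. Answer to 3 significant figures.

Volume balance on the tank: A dh/dt = Q_in − 0.0455 √h. At steady state dh/dt = 0:
Q_in = 0.0455 √h_ss ⇒ √h_ss = 0.0955/0.0455 = 2.0989.
h_ss = 2.0989² = 4.4054 m. (Since h₀ = 2.11 m < h_ss, the level will rise toward this value.)

4.41 m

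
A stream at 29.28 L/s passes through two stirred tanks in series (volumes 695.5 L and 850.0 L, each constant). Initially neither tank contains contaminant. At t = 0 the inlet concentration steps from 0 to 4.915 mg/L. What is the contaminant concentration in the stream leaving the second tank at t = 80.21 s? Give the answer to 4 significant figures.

Species balance on tank i: dCᵢ/dt = (Cᵢ₋₁ − Cᵢ)/τᵢ with τᵢ = Vᵢ/Q.
τ₁ = 695.5/29.28 = 23.7534 s; τ₂ = 850.0/29.28 = 29.0301 s.
Tank 1: C₁ = C_in(1 − e^(−t/τ₁)). Tank 2 (τ₁ ≠ τ₂): C₂ = C_in[1 − (τ₁ e^(−t/τ₁) − τ₂ e^(−t/τ₂))/(τ₁ − τ₂)].
At t = 80.21: e^(−t/τ₁) = 0.0341573, e^(−t/τ₂) = 0.0631023.
C₂ = 4.915·[1 − (23.7534·0.0341573 − 29.0301·0.0631023)/(-5.27664)] = 4.915·0.806599 = 3.96443 mg/L.

3.964 mg/L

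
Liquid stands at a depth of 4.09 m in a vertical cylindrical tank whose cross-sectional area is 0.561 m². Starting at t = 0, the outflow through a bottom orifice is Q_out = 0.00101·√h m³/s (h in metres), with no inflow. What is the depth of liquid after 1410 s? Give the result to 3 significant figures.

Volume balance on the tank: A dh/dt = −0.00101 √h.
∫ h^(−1/2) dh = −(0.00101/A) ∫ dt, giving 2√h = 2√h₀ − (0.00101/A) t.
√h = √4.09 − 0.00101·1410/(2·0.561) = 2.0224 − 1.2693 = 0.75312.
h = 0.75312² = 0.56720 m.

0.567 m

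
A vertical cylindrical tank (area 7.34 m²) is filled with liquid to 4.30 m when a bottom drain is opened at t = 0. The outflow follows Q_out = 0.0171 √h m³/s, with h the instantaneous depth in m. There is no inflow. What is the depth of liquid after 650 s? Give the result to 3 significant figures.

1.73 m

Unsteady balance on liquid volume: A dh/dt = −0.0171 √h.
This is separable: 2 d(√h)/dt = −0.0171/A, so √h = √h₀ − (0.0171/(2A)) t.
√h = √4.30 − 0.0171·650/(2·7.34) = 2.0736 − 0.75715 = 1.3165.
h = 1.3165² = 1.7331 m.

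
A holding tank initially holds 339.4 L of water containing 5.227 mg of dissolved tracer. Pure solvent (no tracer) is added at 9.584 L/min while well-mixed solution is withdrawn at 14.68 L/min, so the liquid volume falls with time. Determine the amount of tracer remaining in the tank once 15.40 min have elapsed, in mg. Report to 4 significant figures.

2.451 mg

Let m(t) be the amount of tracer. Volume: V(t) = V₀ + (Q_in − Q_out) t = 339.4 − 5.09600 t; V(15.40) = 260.922 L.
Species balance (pure solvent in): dm/dt = −Q_out · m/V(t).
dm/m = −Q_out dt/(V₀ − 5.09600 t); integrating gives ln(m/m₀) = −(Q_out/(Q_in−Q_out)) ln(V/V₀).
m = m₀ (V₀/V)^(Q_out/(Q_in−Q_out)) = 5.227 × (339.4/260.922)^(-2.88069) = 2.45060 mg.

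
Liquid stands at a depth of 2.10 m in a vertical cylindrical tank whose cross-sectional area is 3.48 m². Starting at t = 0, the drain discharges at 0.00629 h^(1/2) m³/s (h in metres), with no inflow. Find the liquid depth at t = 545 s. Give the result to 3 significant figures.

0.915 m

Accumulation of liquid (constant cross-section A): A dh/dt = −0.00629 √h.
∫ h^(−1/2) dh = −(0.00629/A) ∫ dt, giving 2√h = 2√h₀ − (0.00629/A) t.
√h = √2.10 − 0.00629·545/(2·3.48) = 1.4491 − 0.49254 = 0.95660.
h = 0.95660² = 0.91509 m.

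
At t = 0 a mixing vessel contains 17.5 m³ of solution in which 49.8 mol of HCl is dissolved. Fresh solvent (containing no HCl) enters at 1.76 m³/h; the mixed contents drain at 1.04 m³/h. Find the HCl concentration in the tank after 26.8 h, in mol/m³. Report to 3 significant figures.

0.463 mol/m³

Total volume: dV/dt = Q_in − Q_out = 0.72000 m³/h, so V(t) = 17.5 + 0.72000 t and V(26.8) = 36.796 m³.
Species balance (pure solvent in): dm/dt = −Q_out · m/V(t).
Separate: dm/m = −Q_out dt/V(t) ⇒ ln(m/m₀) = −(Q_out/(Q_in−Q_out)) ln(V/V₀).
m = m₀ (V₀/V)^(Q_out/(Q_in−Q_out)) = 49.8 × (17.5/36.796)^(1.4444) = 17.022 mol.
C = m/V = 17.022/36.796 = 0.46261 mol/m³.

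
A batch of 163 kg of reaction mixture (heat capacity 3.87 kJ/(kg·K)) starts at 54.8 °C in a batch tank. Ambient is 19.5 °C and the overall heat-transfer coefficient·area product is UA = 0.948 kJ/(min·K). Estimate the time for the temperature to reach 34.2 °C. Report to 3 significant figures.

583 min

Lumped-capacitance energy balance: M c_p dT/dt = UA(T_amb − T).
τ = M c_p/UA = 665.41 min; T_ss = T_amb = 19.500 °C.
T(t) = T_ss + (T₀ − T_ss)e^(−t/τ); set T = 34.2:
t = −τ ln[(T − T_ss)/(T₀ − T_ss)] = −665.41 · ln(0.41643) = 582.92 min.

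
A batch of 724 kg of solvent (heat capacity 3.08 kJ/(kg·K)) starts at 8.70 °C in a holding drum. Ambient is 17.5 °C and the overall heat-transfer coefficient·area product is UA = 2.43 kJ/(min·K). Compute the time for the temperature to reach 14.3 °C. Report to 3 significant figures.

Heat balance on the well-mixed liquid: M c_p dT/dt = −UA(T − T_amb).
τ = M c_p/UA = 917.66 min; T_ss = T_amb = 17.500 °C.
T(t) = T_ss + (T₀ − T_ss)e^(−t/τ); set T = 14.3:
t = −τ ln[(T − T_ss)/(T₀ − T_ss)] = −917.66 · ln(0.36364) = 928.31 min.

928 min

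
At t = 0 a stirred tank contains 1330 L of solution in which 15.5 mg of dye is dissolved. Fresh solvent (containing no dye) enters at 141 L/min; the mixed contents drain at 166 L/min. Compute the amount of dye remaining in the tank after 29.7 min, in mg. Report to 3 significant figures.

0.0683 mg

Total volume: dV/dt = Q_in − Q_out = -25.000 L/min, so V(t) = 1330 − 25.000 t and V(29.7) = 587.50 L.
No dye enters, so dm/dt = −Q_out · (m/V).
Separate: dm/m = −Q_out dt/V(t) ⇒ ln(m/m₀) = −(Q_out/(Q_in−Q_out)) ln(V/V₀).
m = m₀ (V₀/V)^(Q_out/(Q_in−Q_out)) = 15.5 × (1330/587.50)^(-6.6400) = 0.068260 mg.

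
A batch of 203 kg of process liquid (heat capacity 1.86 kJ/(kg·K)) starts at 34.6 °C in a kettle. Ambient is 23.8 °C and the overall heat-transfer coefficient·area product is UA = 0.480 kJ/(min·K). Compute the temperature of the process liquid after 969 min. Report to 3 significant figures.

M c_p dT/dt = −UA(T − T_amb).
dT/dt = (T_ss − T)/τ with T_ss = T_amb = 23.800 °C, τ = M c_p/UA = 203·1.86/0.480 = 786.63 min.
Integrating: T(t) = T_ss + (T₀ − T_ss) e^(−t/τ).
T(969) = 23.800 + (10.800)·0.29175 = 26.951 °C.

27.0 °C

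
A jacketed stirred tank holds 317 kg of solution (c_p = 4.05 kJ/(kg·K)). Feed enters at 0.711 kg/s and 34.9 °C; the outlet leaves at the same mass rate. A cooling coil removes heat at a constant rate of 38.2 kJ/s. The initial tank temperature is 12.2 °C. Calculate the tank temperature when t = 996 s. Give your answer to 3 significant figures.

20.6 °C

Energy balance: M c_p dT/dt = ṁ c_p (T_in − T) − 38.2.
Rearrange: dT/dt = (T_ss − T)/τ with τ = M/ṁ = 445.85 s and T_ss = T_in − Q̇/(ṁ c_p) = 21.634 °C.
This is linear first-order; T(t) = T_ss + (T₀ − T_ss) e^(−t/τ).
T(996) = 21.634 + (-9.4340)·e^(−996/445.85) = 21.634 + (-9.4340)·0.10711 = 20.624 °C.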